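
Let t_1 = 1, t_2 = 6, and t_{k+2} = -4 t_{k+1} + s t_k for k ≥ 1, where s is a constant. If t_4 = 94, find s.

-1

t_3 = -24 + s
t_4 = 96 + 2s
So 96 + 2s = 94, giving s = -1.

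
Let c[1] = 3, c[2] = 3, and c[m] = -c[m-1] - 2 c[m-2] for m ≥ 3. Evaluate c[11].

135

c[3] = -3 - 2(3) = -9
c[4] = -(-9) - 2(3) = 3
c[5] = -3 - 2(-9) = 15
c[6] = -15 - 2(3) = -21
c[7] = -(-21) - 2(15) = -9
c[8] = -(-9) - 2(-21) = 51
c[9] = -51 - 2(-9) = -33
c[10] = -(-33) - 2(51) = -69
c[11] = -(-69) - 2(-33) = 135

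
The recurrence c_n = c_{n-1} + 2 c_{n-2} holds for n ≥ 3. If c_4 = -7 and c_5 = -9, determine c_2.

Rearranging, c_{n-2} = (c_n - c_{n-1}) / 2.
c_3 = (-9 - (-7)) / 2 = -2/2 = -1
c_2 = (-7 - (-1)) / 2 = -6/2 = -3

-3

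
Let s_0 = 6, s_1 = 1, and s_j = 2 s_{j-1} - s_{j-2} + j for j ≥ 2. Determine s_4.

2

s_2 = 2(1) - 6 + 2 = -2
s_3 = 2(-2) - 1 + 3 = -2
s_4 = 2(-2) - (-2) + 4 = 2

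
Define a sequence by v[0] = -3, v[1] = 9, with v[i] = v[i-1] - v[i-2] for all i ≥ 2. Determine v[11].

v[2] = 9 - (-3) = 12
v[3] = 12 - 9 = 3
v[4] = 3 - 12 = -9
v[5] = (-9) - 3 = -12
v[6] = (-12) - (-9) = -3
v[7] = (-3) - (-12) = 9
v[8] = 9 - (-3) = 12
v[9] = 12 - 9 = 3
v[10] = 3 - 12 = -9
v[11] = (-9) - 3 = -12

-12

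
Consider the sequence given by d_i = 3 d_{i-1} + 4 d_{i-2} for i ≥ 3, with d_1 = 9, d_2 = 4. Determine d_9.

170400

d_3 = 3*4 + 4*9 = 48
d_4 = 3*48 + 4*4 = 160
d_5 = 3*160 + 4*48 = 672
d_6 = 3*672 + 4*160 = 2656
d_7 = 3*2656 + 4*672 = 10656
d_8 = 3*10656 + 4*2656 = 42592
d_9 = 3*42592 + 4*10656 = 170400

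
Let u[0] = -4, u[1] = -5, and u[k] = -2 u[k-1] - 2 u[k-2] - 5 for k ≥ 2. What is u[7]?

u[2] = -2·(-5) - 2·(-4) - 5 = 13
u[3] = -2·13 - 2·(-5) - 5 = -21
u[4] = -2·(-21) - 2·13 - 5 = 11
u[5] = -2·11 - 2·(-21) - 5 = 15
u[6] = -2·15 - 2·11 - 5 = -57
u[7] = -2·(-57) - 2·15 - 5 = 79

79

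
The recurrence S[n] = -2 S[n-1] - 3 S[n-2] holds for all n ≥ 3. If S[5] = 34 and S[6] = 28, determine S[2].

4

Rearranging, S[n-2] = (S[n] + 2 S[n-1]) / -3.
S[4] = (28 + 2·34) / -3 = 96/-3 = -32
S[3] = (34 + 2·(-32)) / -3 = -30/-3 = 10
S[2] = (-32 + 2·10) / -3 = -12/-3 = 4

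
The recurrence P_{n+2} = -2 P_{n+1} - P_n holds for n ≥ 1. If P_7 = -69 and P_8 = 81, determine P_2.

Rearranging, P_{n-2} = -(P_n + 2 P_{n-1}).
P_6 = -(81 + 2*(-69)) = 57
P_5 = -(-69 + 2*57) = -45
P_4 = -(57 + 2*(-45)) = 33
P_3 = -(-45 + 2*33) = -21
P_2 = -(33 + 2*(-21)) = 9

9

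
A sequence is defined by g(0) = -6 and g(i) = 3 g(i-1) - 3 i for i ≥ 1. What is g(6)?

-6003

g(1) = 3(-6) - 3 = -21
g(2) = 3(-21) - 6 = -69
g(3) = 3(-69) - 9 = -216
g(4) = 3(-216) - 12 = -660
g(5) = 3(-660) - 15 = -1995
g(6) = 3(-1995) - 18 = -6003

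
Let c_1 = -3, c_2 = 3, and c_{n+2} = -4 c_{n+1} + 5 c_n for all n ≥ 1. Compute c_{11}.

-9765627

c_3 = -4*3 + 5*(-3) = -27
c_4 = -4*(-27) + 5*3 = 123
c_5 = -4*123 + 5*(-27) = -627
c_6 = -4*(-627) + 5*123 = 3123
c_7 = -4*3123 + 5*(-627) = -15627
c_8 = -4*(-15627) + 5*3123 = 78123
c_9 = -4*78123 + 5*(-15627) = -390627
c_{10} = -4*(-390627) + 5*78123 = 1953123
c_{11} = -4*1953123 + 5*(-390627) = -9765627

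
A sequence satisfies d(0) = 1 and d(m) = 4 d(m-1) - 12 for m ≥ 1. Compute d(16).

-12884901884

The fixed point is -12/(1 - 4) = 4, so d(m) - 4 = 4(d(m-1) - 4).
Hence d(m) = -3·4^m + 4.
d(16) = -3·4^{16} + 4 = -3·4294967296 + 4 = -12884901884.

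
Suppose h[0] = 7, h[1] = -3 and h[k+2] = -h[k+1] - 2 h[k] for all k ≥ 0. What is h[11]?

-223

h[2] = -(-3) - 2*7 = -11
h[3] = -(-11) - 2*(-3) = 17
h[4] = -17 - 2*(-11) = 5
h[5] = -5 - 2*17 = -39
h[6] = -(-39) - 2*5 = 29
h[7] = -29 - 2*(-39) = 49
h[8] = -49 - 2*29 = -107
h[9] = -(-107) - 2*49 = 9
h[10] = -9 - 2*(-107) = 205
h[11] = -205 - 2*9 = -223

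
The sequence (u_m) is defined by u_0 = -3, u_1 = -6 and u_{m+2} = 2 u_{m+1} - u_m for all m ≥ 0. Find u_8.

u_2 = 2(-6) - (-3) = -9
u_3 = 2(-9) - (-6) = -12
u_4 = 2(-12) - (-9) = -15
u_5 = 2(-15) - (-12) = -18
u_6 = 2(-18) - (-15) = -21
u_7 = 2(-21) - (-18) = -24
u_8 = 2(-24) - (-21) = -27

-27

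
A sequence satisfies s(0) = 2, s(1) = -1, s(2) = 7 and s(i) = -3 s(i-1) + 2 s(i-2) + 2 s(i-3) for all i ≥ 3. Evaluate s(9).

s(3) = -3·7 + 2·(-1) + 2·2 = -19
s(4) = -3·(-19) + 2·7 + 2·(-1) = 69
s(5) = -3·69 + 2·(-19) + 2·7 = -231
s(6) = -3·(-231) + 2·69 + 2·(-19) = 793
s(7) = -3·793 + 2·(-231) + 2·69 = -2703
s(8) = -3·(-2703) + 2·793 + 2·(-231) = 9233
s(9) = -3·9233 + 2·(-2703) + 2·793 = -31519

-31519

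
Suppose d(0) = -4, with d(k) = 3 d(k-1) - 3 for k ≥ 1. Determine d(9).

-108255

d(1) = 3(-4) - 3 = -15
d(2) = 3(-15) - 3 = -48
d(3) = 3(-48) - 3 = -147
d(4) = 3(-147) - 3 = -444
d(5) = 3(-444) - 3 = -1335
d(6) = 3(-1335) - 3 = -4008
d(7) = 3(-4008) - 3 = -12027
d(8) = 3(-12027) - 3 = -36084
d(9) = 3(-36084) - 3 = -108255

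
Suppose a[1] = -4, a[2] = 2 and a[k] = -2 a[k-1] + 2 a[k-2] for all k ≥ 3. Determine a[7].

-592

a[3] = -2·2 + 2·(-4) = -12
a[4] = -2·(-12) + 2·2 = 28
a[5] = -2·28 + 2·(-12) = -80
a[6] = -2·(-80) + 2·28 = 216
a[7] = -2·216 + 2·(-80) = -592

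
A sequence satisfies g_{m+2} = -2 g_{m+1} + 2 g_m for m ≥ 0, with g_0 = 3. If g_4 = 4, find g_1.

2

Let g_1 = y.
g_2 = 6 - 2y
g_3 = -12 + 6y
g_4 = 36 - 16y
So 36 - 16y = 4, giving y = 2.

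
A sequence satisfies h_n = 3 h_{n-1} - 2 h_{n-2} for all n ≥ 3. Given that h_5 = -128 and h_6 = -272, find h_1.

7

Rearranging, h_{n-2} = (h_n - 3 h_{n-1}) / -2.
h_4 = (-272 - 3*(-128)) / -2 = 112/-2 = -56
h_3 = (-128 - 3*(-56)) / -2 = 40/-2 = -20
h_2 = (-56 - 3*(-20)) / -2 = 4/-2 = -2
h_1 = (-20 - 3*(-2)) / -2 = -14/-2 = 7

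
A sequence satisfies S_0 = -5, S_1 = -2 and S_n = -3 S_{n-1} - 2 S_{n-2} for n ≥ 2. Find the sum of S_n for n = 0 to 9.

S_2 = -3(-2) - 2(-5) = 16
S_3 = -3(16) - 2(-2) = -44
S_4 = -3(-44) - 2(16) = 100
S_5 = -3(100) - 2(-44) = -212
S_6 = -3(-212) - 2(100) = 436
S_7 = -3(436) - 2(-212) = -884
S_8 = -3(-884) - 2(436) = 1780
S_9 = -3(1780) - 2(-884) = -3572
Sum = (-5) + (-2) + 16 + (-44) + 100 + (-212) + 436 + (-884) + 1780 + (-3572) = -2387

-2387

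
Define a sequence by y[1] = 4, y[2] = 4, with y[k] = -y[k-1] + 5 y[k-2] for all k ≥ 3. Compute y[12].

-53336

y[3] = -4 + 5*4 = 16
y[4] = -16 + 5*4 = 4
y[5] = -4 + 5*16 = 76
y[6] = -76 + 5*4 = -56
y[7] = -(-56) + 5*76 = 436
y[8] = -436 + 5*(-56) = -716
y[9] = -(-716) + 5*436 = 2896
y[10] = -2896 + 5*(-716) = -6476
y[11] = -(-6476) + 5*2896 = 20956
y[12] = -20956 + 5*(-6476) = -53336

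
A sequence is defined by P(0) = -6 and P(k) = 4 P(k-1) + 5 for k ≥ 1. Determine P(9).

P(1) = 4(-6) + 5 = -19
P(2) = 4(-19) + 5 = -71
P(3) = 4(-71) + 5 = -279
P(4) = 4(-279) + 5 = -1111
P(5) = 4(-1111) + 5 = -4439
P(6) = 4(-4439) + 5 = -17751
P(7) = 4(-17751) + 5 = -70999
P(8) = 4(-70999) + 5 = -283991
P(9) = 4(-283991) + 5 = -1135959

-1135959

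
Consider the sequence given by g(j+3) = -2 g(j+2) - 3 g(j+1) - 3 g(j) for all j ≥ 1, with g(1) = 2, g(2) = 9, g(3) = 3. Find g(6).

g(4) = -2(3) - 3(9) - 3(2) = -39
g(5) = -2(-39) - 3(3) - 3(9) = 42
g(6) = -2(42) - 3(-39) - 3(3) = 24

24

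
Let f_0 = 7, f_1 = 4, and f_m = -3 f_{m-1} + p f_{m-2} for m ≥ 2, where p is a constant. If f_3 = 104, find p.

-4

f_2 = -12 + 7p
f_3 = 36 - 17p
So 36 - 17p = 104, giving p = -4.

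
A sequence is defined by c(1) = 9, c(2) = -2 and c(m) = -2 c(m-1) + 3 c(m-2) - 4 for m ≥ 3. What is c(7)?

c(3) = -2(-2) + 3(9) - 4 = 27
c(4) = -2(27) + 3(-2) - 4 = -64
c(5) = -2(-64) + 3(27) - 4 = 205
c(6) = -2(205) + 3(-64) - 4 = -606
c(7) = -2(-606) + 3(205) - 4 = 1823

1823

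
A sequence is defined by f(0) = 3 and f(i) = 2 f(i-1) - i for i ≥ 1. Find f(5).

39

f(1) = 2·3 - 1 = 5
f(2) = 2·5 - 2 = 8
f(3) = 2·8 - 3 = 13
f(4) = 2·13 - 4 = 22
f(5) = 2·22 - 5 = 39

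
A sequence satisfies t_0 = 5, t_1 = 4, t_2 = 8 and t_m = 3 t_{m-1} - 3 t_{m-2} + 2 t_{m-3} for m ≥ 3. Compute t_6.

194

t_3 = 3*8 - 3*4 + 2*5 = 22
t_4 = 3*22 - 3*8 + 2*4 = 50
t_5 = 3*50 - 3*22 + 2*8 = 100
t_6 = 3*100 - 3*50 + 2*22 = 194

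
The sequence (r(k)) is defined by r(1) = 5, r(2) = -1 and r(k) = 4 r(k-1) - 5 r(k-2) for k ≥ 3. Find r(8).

r(3) = 4·(-1) - 5·5 = -29
r(4) = 4·(-29) - 5·(-1) = -111
r(5) = 4·(-111) - 5·(-29) = -299
r(6) = 4·(-299) - 5·(-111) = -641
r(7) = 4·(-641) - 5·(-299) = -1069
r(8) = 4·(-1069) - 5·(-641) = -1071

-1071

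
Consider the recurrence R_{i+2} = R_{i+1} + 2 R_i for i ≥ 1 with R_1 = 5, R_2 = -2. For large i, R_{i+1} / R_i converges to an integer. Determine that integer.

2

The characteristic equation is r^2 - r - 2 = 0, which factors as (r - 2)(r + 1) = 0.
So the roots are 2 and -1. Since |2| > |-1| and the coefficient of 2^i is non-zero, the ratio tends to 2.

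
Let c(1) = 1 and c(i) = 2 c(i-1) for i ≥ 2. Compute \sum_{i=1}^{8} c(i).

255

c(2) = 2·1 = 2
c(3) = 2·2 = 4
c(4) = 2·4 = 8
c(5) = 2·8 = 16
c(6) = 2·16 = 32
c(7) = 2·32 = 64
c(8) = 2·64 = 128
Sum = 1 + 2 + 4 + 8 + 16 + 32 + 64 + 128 = 255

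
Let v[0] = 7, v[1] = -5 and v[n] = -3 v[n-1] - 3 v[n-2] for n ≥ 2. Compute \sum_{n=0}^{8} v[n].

v[2] = -3·(-5) - 3·7 = -6
v[3] = -3·(-6) - 3·(-5) = 33
v[4] = -3·33 - 3·(-6) = -81
v[5] = -3·(-81) - 3·33 = 144
v[6] = -3·144 - 3·(-81) = -189
v[7] = -3·(-189) - 3·144 = 135
v[8] = -3·135 - 3·(-189) = 162
Sum = 7 + (-5) + (-6) + 33 + (-81) + 144 + (-189) + 135 + 162 = 200

200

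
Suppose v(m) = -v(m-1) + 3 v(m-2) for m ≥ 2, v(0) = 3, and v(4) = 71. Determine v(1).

-5

Let v(1) = z.
v(2) = 9 - z
v(3) = -9 + 4z
v(4) = 36 - 7z
So 36 - 7z = 71, giving z = -5.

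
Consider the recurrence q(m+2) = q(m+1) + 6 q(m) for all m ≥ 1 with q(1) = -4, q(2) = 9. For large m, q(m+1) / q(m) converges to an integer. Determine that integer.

The characteristic equation is r^2 - r - 6 = 0, which factors as (r - 3)(r + 2) = 0.
So the roots are 3 and -2. Since |3| > |-2| and the coefficient of 3^m is non-zero, the ratio tends to 3.

3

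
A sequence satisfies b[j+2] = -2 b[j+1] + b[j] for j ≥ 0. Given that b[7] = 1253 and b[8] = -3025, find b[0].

-1

Rearranging, b[j-2] = b[j] + 2 b[j-1].
b[6] = -3025 + 2·1253 = -519
b[5] = 1253 + 2·(-519) = 215
b[4] = -519 + 2·215 = -89
b[3] = 215 + 2·(-89) = 37
b[2] = -89 + 2·37 = -15
b[1] = 37 + 2·(-15) = 7
b[0] = -15 + 2·7 = -1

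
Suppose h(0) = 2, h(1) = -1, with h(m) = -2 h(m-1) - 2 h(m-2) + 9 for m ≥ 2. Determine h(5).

h(2) = -2·(-1) - 2·2 + 9 = 7
h(3) = -2·7 - 2·(-1) + 9 = -3
h(4) = -2·(-3) - 2·7 + 9 = 1
h(5) = -2·1 - 2·(-3) + 9 = 13

13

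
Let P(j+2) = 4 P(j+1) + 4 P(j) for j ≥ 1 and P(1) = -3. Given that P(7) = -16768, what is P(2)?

-5

Let P(2) = z.
P(3) = -12 + 4z
P(4) = -48 + 20z
P(5) = -240 + 96z
P(6) = -1152 + 464z
P(7) = -5568 + 2240z
So -5568 + 2240z = -16768, giving z = -5.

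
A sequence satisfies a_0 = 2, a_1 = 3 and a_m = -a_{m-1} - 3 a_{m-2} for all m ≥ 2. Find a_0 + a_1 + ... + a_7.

77

a_2 = -3 - 3·2 = -9
a_3 = -(-9) - 3·3 = 0
a_4 = -0 - 3·(-9) = 27
a_5 = -27 - 3·0 = -27
a_6 = -(-27) - 3·27 = -54
a_7 = -(-54) - 3·(-27) = 135
Sum = 2 + 3 + (-9) + 0 + 27 + (-27) + (-54) + 135 = 77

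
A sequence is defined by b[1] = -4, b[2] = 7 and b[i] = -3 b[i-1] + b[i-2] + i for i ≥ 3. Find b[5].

-248

b[3] = -3(7) + (-4) + 3 = -22
b[4] = -3(-22) + 7 + 4 = 77
b[5] = -3(77) + (-22) + 5 = -248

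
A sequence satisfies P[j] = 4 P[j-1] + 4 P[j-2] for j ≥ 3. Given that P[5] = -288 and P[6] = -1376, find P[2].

2

Rearranging, P[j-2] = (P[j] - 4 P[j-1]) / 4.
P[4] = (-1376 - 4*(-288)) / 4 = -224/4 = -56
P[3] = (-288 - 4*(-56)) / 4 = -64/4 = -16
P[2] = (-56 - 4*(-16)) / 4 = 8/4 = 2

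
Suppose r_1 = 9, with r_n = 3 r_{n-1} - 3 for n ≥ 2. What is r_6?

1824

r_2 = 3(9) - 3 = 24
r_3 = 3(24) - 3 = 69
r_4 = 3(69) - 3 = 204
r_5 = 3(204) - 3 = 609
r_6 = 3(609) - 3 = 1824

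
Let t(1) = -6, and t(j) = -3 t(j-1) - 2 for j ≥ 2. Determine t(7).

-4010

t(2) = -3·(-6) - 2 = 16
t(3) = -3·16 - 2 = -50
t(4) = -3·(-50) - 2 = 148
t(5) = -3·148 - 2 = -446
t(6) = -3·(-446) - 2 = 1336
t(7) = -3·1336 - 2 = -4010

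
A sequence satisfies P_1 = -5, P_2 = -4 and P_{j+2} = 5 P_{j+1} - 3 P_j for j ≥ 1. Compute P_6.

-211

P_3 = 5·(-4) - 3·(-5) = -5
P_4 = 5·(-5) - 3·(-4) = -13
P_5 = 5·(-13) - 3·(-5) = -50
P_6 = 5·(-50) - 3·(-13) = -211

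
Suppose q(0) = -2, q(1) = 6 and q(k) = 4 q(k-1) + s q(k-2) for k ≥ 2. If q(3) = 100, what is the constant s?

q(2) = 24 - 2s
q(3) = 96 - 2s
So 96 - 2s = 100, giving s = -2.

-2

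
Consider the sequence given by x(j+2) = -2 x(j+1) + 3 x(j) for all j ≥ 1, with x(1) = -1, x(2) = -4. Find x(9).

4919

x(3) = -2·(-4) + 3·(-1) = 5
x(4) = -2·5 + 3·(-4) = -22
x(5) = -2·(-22) + 3·5 = 59
x(6) = -2·59 + 3·(-22) = -184
x(7) = -2·(-184) + 3·59 = 545
x(8) = -2·545 + 3·(-184) = -1642
x(9) = -2·(-1642) + 3·545 = 4919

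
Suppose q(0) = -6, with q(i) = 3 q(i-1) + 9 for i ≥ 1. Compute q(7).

q(1) = 3(-6) + 9 = -9
q(2) = 3(-9) + 9 = -18
q(3) = 3(-18) + 9 = -45
q(4) = 3(-45) + 9 = -126
q(5) = 3(-126) + 9 = -369
q(6) = 3(-369) + 9 = -1098
q(7) = 3(-1098) + 9 = -3285

-3285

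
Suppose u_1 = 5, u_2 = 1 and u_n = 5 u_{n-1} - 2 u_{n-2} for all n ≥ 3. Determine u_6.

-571

u_3 = 5*1 - 2*5 = -5
u_4 = 5*(-5) - 2*1 = -27
u_5 = 5*(-27) - 2*(-5) = -125
u_6 = 5*(-125) - 2*(-27) = -571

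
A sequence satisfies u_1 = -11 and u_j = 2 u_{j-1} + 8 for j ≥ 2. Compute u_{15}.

The fixed point is 8/(1 - 2) = -8, so u_j + 8 = 2(u_{j-1} + 8).
Hence u_j = -3·2^{j-1} - 8.
u_{15} = -3·2^{14} - 8 = -3·16384 - 8 = -49160.

-49160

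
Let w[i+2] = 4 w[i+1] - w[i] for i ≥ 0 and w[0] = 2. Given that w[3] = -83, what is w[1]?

Let w[1] = x.
w[2] = -2 + 4x
w[3] = -8 + 15x
So -8 + 15x = -83, giving x = -5.

-5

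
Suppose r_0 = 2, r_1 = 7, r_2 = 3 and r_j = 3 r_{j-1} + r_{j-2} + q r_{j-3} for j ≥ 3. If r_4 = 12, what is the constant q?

-3

r_3 = 16 + 2q
r_4 = 51 + 13q
So 51 + 13q = 12, giving q = -3.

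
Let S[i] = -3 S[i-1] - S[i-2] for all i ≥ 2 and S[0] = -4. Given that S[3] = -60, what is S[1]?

Let S[1] = y.
S[2] = 4 - 3y
S[3] = -12 + 8y
So -12 + 8y = -60, giving y = -6.

-6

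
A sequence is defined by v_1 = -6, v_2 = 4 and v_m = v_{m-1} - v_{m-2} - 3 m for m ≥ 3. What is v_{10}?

-33

v_3 = 4 - (-6) - 9 = 1
v_4 = 1 - 4 - 12 = -15
v_5 = (-15) - 1 - 15 = -31
v_6 = (-31) - (-15) - 18 = -34
v_7 = (-34) - (-31) - 21 = -24
v_8 = (-24) - (-34) - 24 = -14
v_9 = (-14) - (-24) - 27 = -17
v_{10} = (-17) - (-14) - 30 = -33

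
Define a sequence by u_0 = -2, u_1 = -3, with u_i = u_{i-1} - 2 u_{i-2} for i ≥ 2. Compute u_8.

37

u_2 = (-3) - 2*(-2) = 1
u_3 = 1 - 2*(-3) = 7
u_4 = 7 - 2*1 = 5
u_5 = 5 - 2*7 = -9
u_6 = (-9) - 2*5 = -19
u_7 = (-19) - 2*(-9) = -1
u_8 = (-1) - 2*(-19) = 37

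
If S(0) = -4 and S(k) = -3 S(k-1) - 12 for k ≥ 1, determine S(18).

The fixed point is -12/(1 + 3) = -3, so S(k) + 3 = -3(S(k-1) + 3).
Hence S(k) = -1·(-3)^k - 3.
S(18) = -1·(-3)^{18} - 3 = -1·387420489 - 3 = -387420492.

-387420492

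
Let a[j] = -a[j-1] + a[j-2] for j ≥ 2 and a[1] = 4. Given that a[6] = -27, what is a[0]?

Let a[0] = w.
a[2] = -4 + w
a[3] = 8 - w
a[4] = -12 + 2w
a[5] = 20 - 3w
a[6] = -32 + 5w
So -32 + 5w = -27, giving w = 1.

1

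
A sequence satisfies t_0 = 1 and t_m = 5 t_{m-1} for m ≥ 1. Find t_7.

t_1 = 5(1) = 5
t_2 = 5(5) = 25
t_3 = 5(25) = 125
t_4 = 5(125) = 625
t_5 = 5(625) = 3125
t_6 = 5(3125) = 15625
t_7 = 5(15625) = 78125

78125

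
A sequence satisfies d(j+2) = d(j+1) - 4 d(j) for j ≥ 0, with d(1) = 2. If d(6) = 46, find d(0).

1

Let d(0) = x.
d(2) = 2 - 4x
d(3) = -6 - 4x
d(4) = -14 + 12x
d(5) = 10 + 28x
d(6) = 66 - 20x
So 66 - 20x = 46, giving x = 1.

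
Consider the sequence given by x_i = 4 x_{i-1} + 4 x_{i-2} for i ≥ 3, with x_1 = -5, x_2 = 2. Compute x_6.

-992

x_3 = 4*2 + 4*(-5) = -12
x_4 = 4*(-12) + 4*2 = -40
x_5 = 4*(-40) + 4*(-12) = -208
x_6 = 4*(-208) + 4*(-40) = -992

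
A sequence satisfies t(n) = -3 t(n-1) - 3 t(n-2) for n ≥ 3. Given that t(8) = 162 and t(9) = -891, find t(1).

-5

Rearranging, t(n-2) = (t(n) + 3 t(n-1)) / -3.
t(7) = (-891 + 3(162)) / -3 = -405/-3 = 135
t(6) = (162 + 3(135)) / -3 = 567/-3 = -189
t(5) = (135 + 3(-189)) / -3 = -432/-3 = 144
t(4) = (-189 + 3(144)) / -3 = 243/-3 = -81
t(3) = (144 + 3(-81)) / -3 = -99/-3 = 33
t(2) = (-81 + 3(33)) / -3 = 18/-3 = -6
t(1) = (33 + 3(-6)) / -3 = 15/-3 = -5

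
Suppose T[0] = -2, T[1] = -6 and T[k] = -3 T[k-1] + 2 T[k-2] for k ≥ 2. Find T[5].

T[2] = -3*(-6) + 2*(-2) = 14
T[3] = -3*14 + 2*(-6) = -54
T[4] = -3*(-54) + 2*14 = 190
T[5] = -3*190 + 2*(-54) = -678

-678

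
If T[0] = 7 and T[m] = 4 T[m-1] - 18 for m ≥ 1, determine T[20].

1099511627782

The fixed point is -18/(1 - 4) = 6, so T[m] - 6 = 4(T[m-1] - 6).
Hence T[m] = 1·4^m + 6.
T[20] = 1·4^{20} + 6 = 1·1099511627776 + 6 = 1099511627782.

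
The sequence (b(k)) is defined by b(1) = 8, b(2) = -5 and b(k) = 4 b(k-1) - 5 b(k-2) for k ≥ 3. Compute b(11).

b(3) = 4(-5) - 5(8) = -60
b(4) = 4(-60) - 5(-5) = -215
b(5) = 4(-215) - 5(-60) = -560
b(6) = 4(-560) - 5(-215) = -1165
b(7) = 4(-1165) - 5(-560) = -1860
b(8) = 4(-1860) - 5(-1165) = -1615
b(9) = 4(-1615) - 5(-1860) = 2840
b(10) = 4(2840) - 5(-1615) = 19435
b(11) = 4(19435) - 5(2840) = 63540

63540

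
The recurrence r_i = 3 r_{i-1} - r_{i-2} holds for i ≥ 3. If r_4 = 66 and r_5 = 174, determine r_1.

Rearranging, r_{i-2} = -(r_i - 3 r_{i-1}).
r_3 = -(174 - 3*66) = 24
r_2 = -(66 - 3*24) = 6
r_1 = -(24 - 3*6) = -6

-6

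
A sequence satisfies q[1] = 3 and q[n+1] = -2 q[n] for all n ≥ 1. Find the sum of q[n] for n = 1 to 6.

q[2] = -2(3) = -6
q[3] = -2(-6) = 12
q[4] = -2(12) = -24
q[5] = -2(-24) = 48
q[6] = -2(48) = -96
Sum = 3 + (-6) + 12 + (-24) + 48 + (-96) = -63

-63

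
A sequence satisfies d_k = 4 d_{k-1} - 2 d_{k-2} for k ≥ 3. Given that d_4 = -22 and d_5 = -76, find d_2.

-1

Rearranging, d_{k-2} = (d_k - 4 d_{k-1}) / -2.
d_3 = (-76 - 4·(-22)) / -2 = 12/-2 = -6
d_2 = (-22 - 4·(-6)) / -2 = 2/-2 = -1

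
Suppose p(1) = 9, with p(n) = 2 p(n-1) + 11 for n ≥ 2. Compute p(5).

p(2) = 2*9 + 11 = 29
p(3) = 2*29 + 11 = 69
p(4) = 2*69 + 11 = 149
p(5) = 2*149 + 11 = 309

309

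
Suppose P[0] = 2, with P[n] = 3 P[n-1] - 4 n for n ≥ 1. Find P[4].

P[1] = 3(2) - 4 = 2
P[2] = 3(2) - 8 = -2
P[3] = 3(-2) - 12 = -18
P[4] = 3(-18) - 16 = -70

-70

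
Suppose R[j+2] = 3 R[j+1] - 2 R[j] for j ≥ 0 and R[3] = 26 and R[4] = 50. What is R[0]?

5

Rearranging, R[j-2] = (R[j] - 3 R[j-1]) / -2.
R[2] = (50 - 3·26) / -2 = -28/-2 = 14
R[1] = (26 - 3·14) / -2 = -16/-2 = 8
R[0] = (14 - 3·8) / -2 = -10/-2 = 5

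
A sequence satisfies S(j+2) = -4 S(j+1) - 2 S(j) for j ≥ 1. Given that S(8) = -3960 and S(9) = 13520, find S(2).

-5

Rearranging, S(j-2) = (S(j) + 4 S(j-1)) / -2.
S(7) = (13520 + 4·(-3960)) / -2 = -2320/-2 = 1160
S(6) = (-3960 + 4·1160) / -2 = 680/-2 = -340
S(5) = (1160 + 4·(-340)) / -2 = -200/-2 = 100
S(4) = (-340 + 4·100) / -2 = 60/-2 = -30
S(3) = (100 + 4·(-30)) / -2 = -20/-2 = 10
S(2) = (-30 + 4·10) / -2 = 10/-2 = -5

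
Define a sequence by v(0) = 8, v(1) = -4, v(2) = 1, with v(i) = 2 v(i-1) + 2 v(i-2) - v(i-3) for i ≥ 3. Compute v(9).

-3238

v(3) = 2*1 + 2*(-4) - 8 = -14
v(4) = 2*(-14) + 2*1 - (-4) = -22
v(5) = 2*(-22) + 2*(-14) - 1 = -73
v(6) = 2*(-73) + 2*(-22) - (-14) = -176
v(7) = 2*(-176) + 2*(-73) - (-22) = -476
v(8) = 2*(-476) + 2*(-176) - (-73) = -1231
v(9) = 2*(-1231) + 2*(-476) - (-176) = -3238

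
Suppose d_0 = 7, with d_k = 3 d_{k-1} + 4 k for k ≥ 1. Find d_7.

d_1 = 3*7 + 4 = 25
d_2 = 3*25 + 8 = 83
d_3 = 3*83 + 12 = 261
d_4 = 3*261 + 16 = 799
d_5 = 3*799 + 20 = 2417
d_6 = 3*2417 + 24 = 7275
d_7 = 3*7275 + 28 = 21853

21853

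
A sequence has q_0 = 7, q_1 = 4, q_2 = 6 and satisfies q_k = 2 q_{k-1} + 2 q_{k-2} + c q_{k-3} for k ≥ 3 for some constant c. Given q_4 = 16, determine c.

q_3 = 20 + 7c
q_4 = 52 + 18c
So 52 + 18c = 16, giving c = -2.

-2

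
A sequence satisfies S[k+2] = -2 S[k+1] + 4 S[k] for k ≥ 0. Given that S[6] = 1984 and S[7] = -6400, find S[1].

-4

Rearranging, S[k-2] = (S[k] + 2 S[k-1]) / 4.
S[5] = (-6400 + 2·1984) / 4 = -2432/4 = -608
S[4] = (1984 + 2·(-608)) / 4 = 768/4 = 192
S[3] = (-608 + 2·192) / 4 = -224/4 = -56
S[2] = (192 + 2·(-56)) / 4 = 80/4 = 20
S[1] = (-56 + 2·20) / 4 = -16/4 = -4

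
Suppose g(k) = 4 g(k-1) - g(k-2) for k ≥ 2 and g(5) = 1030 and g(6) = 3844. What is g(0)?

4

Rearranging, g(k-2) = -(g(k) - 4 g(k-1)).
g(4) = -(3844 - 4*1030) = 276
g(3) = -(1030 - 4*276) = 74
g(2) = -(276 - 4*74) = 20
g(1) = -(74 - 4*20) = 6
g(0) = -(20 - 4*6) = 4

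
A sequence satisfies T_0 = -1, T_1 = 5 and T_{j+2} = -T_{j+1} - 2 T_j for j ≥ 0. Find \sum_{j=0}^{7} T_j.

6

T_2 = -5 - 2·(-1) = -3
T_3 = -(-3) - 2·5 = -7
T_4 = -(-7) - 2·(-3) = 13
T_5 = -13 - 2·(-7) = 1
T_6 = -1 - 2·13 = -27
T_7 = -(-27) - 2·1 = 25
Sum = (-1) + 5 + (-3) + (-7) + 13 + 1 + (-27) + 25 = 6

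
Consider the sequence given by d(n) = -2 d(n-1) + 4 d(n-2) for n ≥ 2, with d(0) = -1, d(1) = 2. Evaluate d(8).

d(2) = -2*2 + 4*(-1) = -8
d(3) = -2*(-8) + 4*2 = 24
d(4) = -2*24 + 4*(-8) = -80
d(5) = -2*(-80) + 4*24 = 256
d(6) = -2*256 + 4*(-80) = -832
d(7) = -2*(-832) + 4*256 = 2688
d(8) = -2*2688 + 4*(-832) = -8704

-8704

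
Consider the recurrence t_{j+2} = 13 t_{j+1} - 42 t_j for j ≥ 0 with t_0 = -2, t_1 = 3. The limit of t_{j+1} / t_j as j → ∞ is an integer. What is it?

The characteristic equation is r^2 - 13r + 42 = 0, which factors as (r - 7)(r - 6) = 0.
So the roots are 7 and 6. Since |7| > |6| and the coefficient of 7^j is non-zero, the ratio tends to 7.

7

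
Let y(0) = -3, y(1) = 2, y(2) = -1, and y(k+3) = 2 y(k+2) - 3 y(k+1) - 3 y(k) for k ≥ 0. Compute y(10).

35

y(3) = 2·(-1) - 3·2 - 3·(-3) = 1
y(4) = 2·1 - 3·(-1) - 3·2 = -1
y(5) = 2·(-1) - 3·1 - 3·(-1) = -2
y(6) = 2·(-2) - 3·(-1) - 3·1 = -4
y(7) = 2·(-4) - 3·(-2) - 3·(-1) = 1
y(8) = 2·1 - 3·(-4) - 3·(-2) = 20
y(9) = 2·20 - 3·1 - 3·(-4) = 49
y(10) = 2·49 - 3·20 - 3·1 = 35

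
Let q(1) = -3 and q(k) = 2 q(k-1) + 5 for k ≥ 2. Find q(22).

4194299

The fixed point is 5/(1 - 2) = -5, so q(k) + 5 = 2(q(k-1) + 5).
Hence q(k) = 2·2^{k-1} - 5.
q(22) = 2·2^{21} - 5 = 2·2097152 - 5 = 4194299.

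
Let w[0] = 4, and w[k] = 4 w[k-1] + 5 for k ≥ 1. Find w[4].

w[1] = 4·4 + 5 = 21
w[2] = 4·21 + 5 = 89
w[3] = 4·89 + 5 = 361
w[4] = 4·361 + 5 = 1449

1449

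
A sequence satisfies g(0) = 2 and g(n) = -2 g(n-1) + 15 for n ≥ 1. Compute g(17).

393221

The fixed point is 15/(1 + 2) = 5, so g(n) - 5 = -2(g(n-1) - 5).
Hence g(n) = -3·(-2)^n + 5.
g(17) = -3·(-2)^{17} + 5 = -3·-131072 + 5 = 393221.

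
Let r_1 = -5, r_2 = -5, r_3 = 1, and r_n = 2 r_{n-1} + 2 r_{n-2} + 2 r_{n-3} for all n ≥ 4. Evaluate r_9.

r_4 = 2·1 + 2·(-5) + 2·(-5) = -18
r_5 = 2·(-18) + 2·1 + 2·(-5) = -44
r_6 = 2·(-44) + 2·(-18) + 2·1 = -122
r_7 = 2·(-122) + 2·(-44) + 2·(-18) = -368
r_8 = 2·(-368) + 2·(-122) + 2·(-44) = -1068
r_9 = 2·(-1068) + 2·(-368) + 2·(-122) = -3116

-3116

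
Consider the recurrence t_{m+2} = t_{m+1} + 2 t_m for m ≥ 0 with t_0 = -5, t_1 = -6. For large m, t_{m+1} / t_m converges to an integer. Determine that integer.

The characteristic equation is r^2 - r - 2 = 0, which factors as (r - 2)(r + 1) = 0.
So the roots are 2 and -1. Since |2| > |-1| and the coefficient of 2^m is non-zero, the ratio tends to 2.

2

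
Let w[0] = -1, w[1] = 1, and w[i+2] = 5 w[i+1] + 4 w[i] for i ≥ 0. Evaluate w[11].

w[2] = 5*1 + 4*(-1) = 1
w[3] = 5*1 + 4*1 = 9
w[4] = 5*9 + 4*1 = 49
w[5] = 5*49 + 4*9 = 281
w[6] = 5*281 + 4*49 = 1601
w[7] = 5*1601 + 4*281 = 9129
w[8] = 5*9129 + 4*1601 = 52049
w[9] = 5*52049 + 4*9129 = 296761
w[10] = 5*296761 + 4*52049 = 1692001
w[11] = 5*1692001 + 4*296761 = 9647049

9647049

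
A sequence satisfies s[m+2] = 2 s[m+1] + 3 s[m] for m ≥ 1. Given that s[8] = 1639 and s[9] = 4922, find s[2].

Rearranging, s[m-2] = (s[m] - 2 s[m-1]) / 3.
s[7] = (4922 - 2(1639)) / 3 = 1644/3 = 548
s[6] = (1639 - 2(548)) / 3 = 543/3 = 181
s[5] = (548 - 2(181)) / 3 = 186/3 = 62
s[4] = (181 - 2(62)) / 3 = 57/3 = 19
s[3] = (62 - 2(19)) / 3 = 24/3 = 8
s[2] = (19 - 2(8)) / 3 = 3/3 = 1

1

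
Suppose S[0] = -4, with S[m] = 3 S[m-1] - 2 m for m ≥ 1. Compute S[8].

S[1] = 3*(-4) - 2 = -14
S[2] = 3*(-14) - 4 = -46
S[3] = 3*(-46) - 6 = -144
S[4] = 3*(-144) - 8 = -440
S[5] = 3*(-440) - 10 = -1330
S[6] = 3*(-1330) - 12 = -4002
S[7] = 3*(-4002) - 14 = -12020
S[8] = 3*(-12020) - 16 = -36076

-36076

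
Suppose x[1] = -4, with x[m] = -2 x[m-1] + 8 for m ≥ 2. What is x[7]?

x[2] = -2·(-4) + 8 = 16
x[3] = -2·16 + 8 = -24
x[4] = -2·(-24) + 8 = 56
x[5] = -2·56 + 8 = -104
x[6] = -2·(-104) + 8 = 216
x[7] = -2·216 + 8 = -424

-424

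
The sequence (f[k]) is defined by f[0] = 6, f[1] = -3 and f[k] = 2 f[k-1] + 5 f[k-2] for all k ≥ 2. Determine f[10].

f[2] = 2·(-3) + 5·6 = 24
f[3] = 2·24 + 5·(-3) = 33
f[4] = 2·33 + 5·24 = 186
f[5] = 2·186 + 5·33 = 537
f[6] = 2·537 + 5·186 = 2004
f[7] = 2·2004 + 5·537 = 6693
f[8] = 2·6693 + 5·2004 = 23406
f[9] = 2·23406 + 5·6693 = 80277
f[10] = 2·80277 + 5·23406 = 277584

277584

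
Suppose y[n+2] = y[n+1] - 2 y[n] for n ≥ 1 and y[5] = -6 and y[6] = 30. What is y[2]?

Rearranging, y[n-2] = (y[n] - y[n-1]) / -2.
y[4] = (30 - (-6)) / -2 = 36/-2 = -18
y[3] = (-6 - (-18)) / -2 = 12/-2 = -6
y[2] = (-18 - (-6)) / -2 = -12/-2 = 6

6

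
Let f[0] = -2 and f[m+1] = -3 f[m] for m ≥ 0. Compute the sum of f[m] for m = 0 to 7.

3280

f[1] = -3(-2) = 6
f[2] = -3(6) = -18
f[3] = -3(-18) = 54
f[4] = -3(54) = -162
f[5] = -3(-162) = 486
f[6] = -3(486) = -1458
f[7] = -3(-1458) = 4374
Sum = (-2) + 6 + (-18) + 54 + (-162) + 486 + (-1458) + 4374 = 3280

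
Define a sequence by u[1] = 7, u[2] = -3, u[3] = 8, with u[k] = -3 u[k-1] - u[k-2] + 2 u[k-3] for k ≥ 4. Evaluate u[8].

93

u[4] = -3·8 - (-3) + 2·7 = -7
u[5] = -3·(-7) - 8 + 2·(-3) = 7
u[6] = -3·7 - (-7) + 2·8 = 2
u[7] = -3·2 - 7 + 2·(-7) = -27
u[8] = -3·(-27) - 2 + 2·7 = 93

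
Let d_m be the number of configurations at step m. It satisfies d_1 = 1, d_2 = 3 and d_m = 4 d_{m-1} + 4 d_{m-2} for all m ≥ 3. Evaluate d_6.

1776

d_3 = 4(3) + 4(1) = 16
d_4 = 4(16) + 4(3) = 76
d_5 = 4(76) + 4(16) = 368
d_6 = 4(368) + 4(76) = 1776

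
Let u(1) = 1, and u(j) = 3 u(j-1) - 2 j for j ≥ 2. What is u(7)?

u(2) = 3*1 - 4 = -1
u(3) = 3*(-1) - 6 = -9
u(4) = 3*(-9) - 8 = -35
u(5) = 3*(-35) - 10 = -115
u(6) = 3*(-115) - 12 = -357
u(7) = 3*(-357) - 14 = -1085

-1085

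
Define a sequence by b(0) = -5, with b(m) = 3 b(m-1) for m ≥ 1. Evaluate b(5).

b(1) = 3(-5) = -15
b(2) = 3(-15) = -45
b(3) = 3(-45) = -135
b(4) = 3(-135) = -405
b(5) = 3(-405) = -1215

-1215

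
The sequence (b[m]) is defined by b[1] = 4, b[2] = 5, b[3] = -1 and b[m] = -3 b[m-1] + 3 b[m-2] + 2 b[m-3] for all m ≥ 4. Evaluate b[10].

51170

b[4] = -3·(-1) + 3·5 + 2·4 = 26
b[5] = -3·26 + 3·(-1) + 2·5 = -71
b[6] = -3·(-71) + 3·26 + 2·(-1) = 289
b[7] = -3·289 + 3·(-71) + 2·26 = -1028
b[8] = -3·(-1028) + 3·289 + 2·(-71) = 3809
b[9] = -3·3809 + 3·(-1028) + 2·289 = -13933
b[10] = -3·(-13933) + 3·3809 + 2·(-1028) = 51170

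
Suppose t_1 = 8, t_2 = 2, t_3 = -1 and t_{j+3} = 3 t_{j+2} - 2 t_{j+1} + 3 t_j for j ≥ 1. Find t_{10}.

6893

t_4 = 3·(-1) - 2·2 + 3·8 = 17
t_5 = 3·17 - 2·(-1) + 3·2 = 59
t_6 = 3·59 - 2·17 + 3·(-1) = 140
t_7 = 3·140 - 2·59 + 3·17 = 353
t_8 = 3·353 - 2·140 + 3·59 = 956
t_9 = 3·956 - 2·353 + 3·140 = 2582
t_{10} = 3·2582 - 2·956 + 3·353 = 6893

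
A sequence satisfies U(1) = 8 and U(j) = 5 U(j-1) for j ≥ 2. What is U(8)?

625000

U(2) = 5*8 = 40
U(3) = 5*40 = 200
U(4) = 5*200 = 1000
U(5) = 5*1000 = 5000
U(6) = 5*5000 = 25000
U(7) = 5*25000 = 125000
U(8) = 5*125000 = 625000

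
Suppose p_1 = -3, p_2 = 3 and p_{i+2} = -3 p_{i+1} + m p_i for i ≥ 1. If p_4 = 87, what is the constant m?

5

p_3 = -9 - 3m
p_4 = 27 + 12m
So 27 + 12m = 87, giving m = 5.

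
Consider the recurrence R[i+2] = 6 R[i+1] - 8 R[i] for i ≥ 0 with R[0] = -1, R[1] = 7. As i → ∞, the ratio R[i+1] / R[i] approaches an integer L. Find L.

4

The characteristic equation is r^2 - 6r + 8 = 0, which factors as (r - 4)(r - 2) = 0.
So the roots are 4 and 2. Since |4| > |2| and the coefficient of 4^i is non-zero, the ratio tends to 4.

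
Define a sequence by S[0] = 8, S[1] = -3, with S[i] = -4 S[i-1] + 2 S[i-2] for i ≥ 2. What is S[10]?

4095168

S[2] = -4*(-3) + 2*8 = 28
S[3] = -4*28 + 2*(-3) = -118
S[4] = -4*(-118) + 2*28 = 528
S[5] = -4*528 + 2*(-118) = -2348
S[6] = -4*(-2348) + 2*528 = 10448
S[7] = -4*10448 + 2*(-2348) = -46488
S[8] = -4*(-46488) + 2*10448 = 206848
S[9] = -4*206848 + 2*(-46488) = -920368
S[10] = -4*(-920368) + 2*206848 = 4095168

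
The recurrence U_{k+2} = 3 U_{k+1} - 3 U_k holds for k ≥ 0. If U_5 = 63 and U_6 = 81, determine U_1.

-2

Rearranging, U_{k-2} = (U_k - 3 U_{k-1}) / -3.
U_4 = (81 - 3(63)) / -3 = -108/-3 = 36
U_3 = (63 - 3(36)) / -3 = -45/-3 = 15
U_2 = (36 - 3(15)) / -3 = -9/-3 = 3
U_1 = (15 - 3(3)) / -3 = 6/-3 = -2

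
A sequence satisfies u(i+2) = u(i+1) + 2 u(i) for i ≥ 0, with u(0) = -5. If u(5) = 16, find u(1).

Let u(1) = v.
u(2) = -10 + v
u(3) = -10 + 3v
u(4) = -30 + 5v
u(5) = -50 + 11v
So -50 + 11v = 16, giving v = 6.

6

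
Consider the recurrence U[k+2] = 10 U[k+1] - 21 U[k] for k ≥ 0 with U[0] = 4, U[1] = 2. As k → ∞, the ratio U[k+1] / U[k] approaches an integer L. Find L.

7

The characteristic equation is r^2 - 10r + 21 = 0, which factors as (r - 7)(r - 3) = 0.
So the roots are 7 and 3. Since |7| > |3| and the coefficient of 7^k is non-zero, the ratio tends to 7.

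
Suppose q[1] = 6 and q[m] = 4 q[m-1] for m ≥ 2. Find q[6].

q[2] = 4(6) = 24
q[3] = 4(24) = 96
q[4] = 4(96) = 384
q[5] = 4(384) = 1536
q[6] = 4(1536) = 6144

6144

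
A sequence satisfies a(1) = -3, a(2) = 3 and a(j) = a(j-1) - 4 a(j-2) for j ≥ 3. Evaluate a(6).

a(3) = 3 - 4(-3) = 15
a(4) = 15 - 4(3) = 3
a(5) = 3 - 4(15) = -57
a(6) = (-57) - 4(3) = -69

-69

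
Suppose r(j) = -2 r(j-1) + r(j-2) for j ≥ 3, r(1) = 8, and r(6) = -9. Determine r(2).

3

Let r(2) = z.
r(3) = 8 - 2z
r(4) = -16 + 5z
r(5) = 40 - 12z
r(6) = -96 + 29z
So -96 + 29z = -9, giving z = 3.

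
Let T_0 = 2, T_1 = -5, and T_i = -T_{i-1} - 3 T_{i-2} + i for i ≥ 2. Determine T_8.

T_2 = -(-5) - 3*2 + 2 = 1
T_3 = -1 - 3*(-5) + 3 = 17
T_4 = -17 - 3*1 + 4 = -16
T_5 = -(-16) - 3*17 + 5 = -30
T_6 = -(-30) - 3*(-16) + 6 = 84
T_7 = -84 - 3*(-30) + 7 = 13
T_8 = -13 - 3*84 + 8 = -257

-257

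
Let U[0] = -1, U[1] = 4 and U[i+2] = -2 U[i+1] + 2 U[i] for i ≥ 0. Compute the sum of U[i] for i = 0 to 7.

1137

U[2] = -2·4 + 2·(-1) = -10
U[3] = -2·(-10) + 2·4 = 28
U[4] = -2·28 + 2·(-10) = -76
U[5] = -2·(-76) + 2·28 = 208
U[6] = -2·208 + 2·(-76) = -568
U[7] = -2·(-568) + 2·208 = 1552
Sum = (-1) + 4 + (-10) + 28 + (-76) + 208 + (-568) + 1552 = 1137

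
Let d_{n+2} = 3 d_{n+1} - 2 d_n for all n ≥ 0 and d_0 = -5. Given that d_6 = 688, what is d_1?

Let d_1 = x.
d_2 = 10 + 3x
d_3 = 30 + 7x
d_4 = 70 + 15x
d_5 = 150 + 31x
d_6 = 310 + 63x
So 310 + 63x = 688, giving x = 6.

6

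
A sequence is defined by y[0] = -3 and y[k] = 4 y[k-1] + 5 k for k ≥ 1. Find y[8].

-50988

y[1] = 4·(-3) + 5 = -7
y[2] = 4·(-7) + 10 = -18
y[3] = 4·(-18) + 15 = -57
y[4] = 4·(-57) + 20 = -208
y[5] = 4·(-208) + 25 = -807
y[6] = 4·(-807) + 30 = -3198
y[7] = 4·(-3198) + 35 = -12757
y[8] = 4·(-12757) + 40 = -50988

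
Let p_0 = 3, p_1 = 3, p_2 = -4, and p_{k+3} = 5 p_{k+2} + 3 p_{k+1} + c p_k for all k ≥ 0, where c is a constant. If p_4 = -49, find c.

1

p_3 = -11 + 3c
p_4 = -67 + 18c
So -67 + 18c = -49, giving c = 1.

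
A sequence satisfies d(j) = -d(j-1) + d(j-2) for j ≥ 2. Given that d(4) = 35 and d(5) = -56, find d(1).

-7

Rearranging, d(j-2) = d(j) + d(j-1).
d(3) = -56 + 35 = -21
d(2) = 35 + (-21) = 14
d(1) = -21 + 14 = -7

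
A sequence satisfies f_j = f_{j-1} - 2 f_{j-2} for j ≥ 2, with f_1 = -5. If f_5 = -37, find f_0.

Let f_0 = x.
f_2 = -5 - 2x
f_3 = 5 - 2x
f_4 = 15 + 2x
f_5 = 5 + 6x
So 5 + 6x = -37, giving x = -7.

-7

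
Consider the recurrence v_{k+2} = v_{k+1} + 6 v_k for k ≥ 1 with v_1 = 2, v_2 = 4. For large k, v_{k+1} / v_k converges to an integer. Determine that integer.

3

The characteristic equation is r^2 - r - 6 = 0, which factors as (r - 3)(r + 2) = 0.
So the roots are 3 and -2. Since |3| > |-2| and the coefficient of 3^k is non-zero, the ratio tends to 3.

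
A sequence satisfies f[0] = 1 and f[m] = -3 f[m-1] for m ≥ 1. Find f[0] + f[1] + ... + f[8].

f[1] = -3(1) = -3
f[2] = -3(-3) = 9
f[3] = -3(9) = -27
f[4] = -3(-27) = 81
f[5] = -3(81) = -243
f[6] = -3(-243) = 729
f[7] = -3(729) = -2187
f[8] = -3(-2187) = 6561
Sum = 1 + (-3) + 9 + (-27) + 81 + (-243) + 729 + (-2187) + 6561 = 4921

4921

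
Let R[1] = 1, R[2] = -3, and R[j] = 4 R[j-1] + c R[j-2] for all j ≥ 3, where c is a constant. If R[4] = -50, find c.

-2

R[3] = -12 + c
R[4] = -48 + c
So -48 + c = -50, giving c = -2.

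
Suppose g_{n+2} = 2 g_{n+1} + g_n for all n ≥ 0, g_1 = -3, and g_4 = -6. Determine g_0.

6

Let g_0 = w.
g_2 = -6 + w
g_3 = -15 + 2w
g_4 = -36 + 5w
So -36 + 5w = -6, giving w = 6.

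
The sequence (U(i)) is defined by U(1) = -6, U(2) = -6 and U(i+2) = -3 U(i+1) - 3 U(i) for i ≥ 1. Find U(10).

2430

U(3) = -3*(-6) - 3*(-6) = 36
U(4) = -3*36 - 3*(-6) = -90
U(5) = -3*(-90) - 3*36 = 162
U(6) = -3*162 - 3*(-90) = -216
U(7) = -3*(-216) - 3*162 = 162
U(8) = -3*162 - 3*(-216) = 162
U(9) = -3*162 - 3*162 = -972
U(10) = -3*(-972) - 3*162 = 2430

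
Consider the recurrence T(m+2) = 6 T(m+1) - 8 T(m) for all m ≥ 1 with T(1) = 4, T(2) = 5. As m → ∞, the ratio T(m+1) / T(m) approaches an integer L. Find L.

4

The characteristic equation is r^2 - 6r + 8 = 0, which factors as (r - 4)(r - 2) = 0.
So the roots are 4 and 2. Since |4| > |2| and the coefficient of 4^m is non-zero, the ratio tends to 4.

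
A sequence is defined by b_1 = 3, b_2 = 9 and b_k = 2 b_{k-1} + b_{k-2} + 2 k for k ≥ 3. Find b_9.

b_3 = 2(9) + 3 + 6 = 27
b_4 = 2(27) + 9 + 8 = 71
b_5 = 2(71) + 27 + 10 = 179
b_6 = 2(179) + 71 + 12 = 441
b_7 = 2(441) + 179 + 14 = 1075
b_8 = 2(1075) + 441 + 16 = 2607
b_9 = 2(2607) + 1075 + 18 = 6307

6307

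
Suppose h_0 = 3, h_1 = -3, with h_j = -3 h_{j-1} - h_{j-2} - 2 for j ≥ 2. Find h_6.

h_2 = -3·(-3) - 3 - 2 = 4
h_3 = -3·4 - (-3) - 2 = -11
h_4 = -3·(-11) - 4 - 2 = 27
h_5 = -3·27 - (-11) - 2 = -72
h_6 = -3·(-72) - 27 - 2 = 187

187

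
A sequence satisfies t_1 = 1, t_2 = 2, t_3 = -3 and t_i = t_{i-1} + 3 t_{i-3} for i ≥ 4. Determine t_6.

t_4 = (-3) + 3*1 = 0
t_5 = 0 + 3*2 = 6
t_6 = 6 + 3*(-3) = -3

-3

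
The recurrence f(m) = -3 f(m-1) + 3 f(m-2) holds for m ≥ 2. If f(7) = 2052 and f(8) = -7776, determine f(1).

Rearranging, f(m-2) = (f(m) + 3 f(m-1)) / 3.
f(6) = (-7776 + 3*2052) / 3 = -1620/3 = -540
f(5) = (2052 + 3*(-540)) / 3 = 432/3 = 144
f(4) = (-540 + 3*144) / 3 = -108/3 = -36
f(3) = (144 + 3*(-36)) / 3 = 36/3 = 12
f(2) = (-36 + 3*12) / 3 = 0/3 = 0
f(1) = (12 + 3*0) / 3 = 12/3 = 4

4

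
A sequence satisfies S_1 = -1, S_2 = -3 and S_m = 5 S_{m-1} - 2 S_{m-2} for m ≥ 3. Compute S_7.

-5597

S_3 = 5*(-3) - 2*(-1) = -13
S_4 = 5*(-13) - 2*(-3) = -59
S_5 = 5*(-59) - 2*(-13) = -269
S_6 = 5*(-269) - 2*(-59) = -1227
S_7 = 5*(-1227) - 2*(-269) = -5597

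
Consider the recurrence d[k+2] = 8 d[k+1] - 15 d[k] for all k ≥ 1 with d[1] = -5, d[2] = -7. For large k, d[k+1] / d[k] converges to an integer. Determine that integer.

The characteristic equation is r^2 - 8r + 15 = 0, which factors as (r - 5)(r - 3) = 0.
So the roots are 5 and 3. Since |5| > |3| and the coefficient of 5^k is non-zero, the ratio tends to 5.

5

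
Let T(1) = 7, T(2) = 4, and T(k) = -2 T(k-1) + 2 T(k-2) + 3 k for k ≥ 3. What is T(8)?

T(3) = -2·4 + 2·7 + 9 = 15
T(4) = -2·15 + 2·4 + 12 = -10
T(5) = -2·(-10) + 2·15 + 15 = 65
T(6) = -2·65 + 2·(-10) + 18 = -132
T(7) = -2·(-132) + 2·65 + 21 = 415
T(8) = -2·415 + 2·(-132) + 24 = -1070

-1070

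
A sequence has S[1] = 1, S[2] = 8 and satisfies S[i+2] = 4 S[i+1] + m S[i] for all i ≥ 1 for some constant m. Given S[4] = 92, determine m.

-3

S[3] = 32 + m
S[4] = 128 + 12m
So 128 + 12m = 92, giving m = -3.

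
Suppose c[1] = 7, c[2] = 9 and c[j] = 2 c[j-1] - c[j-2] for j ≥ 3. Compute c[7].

c[3] = 2(9) - 7 = 11
c[4] = 2(11) - 9 = 13
c[5] = 2(13) - 11 = 15
c[6] = 2(15) - 13 = 17
c[7] = 2(17) - 15 = 19

19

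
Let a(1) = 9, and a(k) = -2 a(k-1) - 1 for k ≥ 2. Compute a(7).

a(2) = -2·9 - 1 = -19
a(3) = -2·(-19) - 1 = 37
a(4) = -2·37 - 1 = -75
a(5) = -2·(-75) - 1 = 149
a(6) = -2·149 - 1 = -299
a(7) = -2·(-299) - 1 = 597

597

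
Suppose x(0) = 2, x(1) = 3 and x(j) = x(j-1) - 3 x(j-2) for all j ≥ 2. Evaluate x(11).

573

x(2) = 3 - 3·2 = -3
x(3) = (-3) - 3·3 = -12
x(4) = (-12) - 3·(-3) = -3
x(5) = (-3) - 3·(-12) = 33
x(6) = 33 - 3·(-3) = 42
x(7) = 42 - 3·33 = -57
x(8) = (-57) - 3·42 = -183
x(9) = (-183) - 3·(-57) = -12
x(10) = (-12) - 3·(-183) = 537
x(11) = 537 - 3·(-12) = 573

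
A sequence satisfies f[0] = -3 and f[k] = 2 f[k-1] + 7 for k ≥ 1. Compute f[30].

The fixed point is 7/(1 - 2) = -7, so f[k] + 7 = 2(f[k-1] + 7).
Hence f[k] = 4·2^k - 7.
f[30] = 4·2^{30} - 7 = 4·1073741824 - 7 = 4294967289.

4294967289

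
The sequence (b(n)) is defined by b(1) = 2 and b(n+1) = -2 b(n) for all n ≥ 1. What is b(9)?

b(2) = -2·2 = -4
b(3) = -2·(-4) = 8
b(4) = -2·8 = -16
b(5) = -2·(-16) = 32
b(6) = -2·32 = -64
b(7) = -2·(-64) = 128
b(8) = -2·128 = -256
b(9) = -2·(-256) = 512

512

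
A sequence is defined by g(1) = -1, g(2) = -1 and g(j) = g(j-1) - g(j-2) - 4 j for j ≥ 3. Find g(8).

g(3) = (-1) - (-1) - 12 = -12
g(4) = (-12) - (-1) - 16 = -27
g(5) = (-27) - (-12) - 20 = -35
g(6) = (-35) - (-27) - 24 = -32
g(7) = (-32) - (-35) - 28 = -25
g(8) = (-25) - (-32) - 32 = -25

-25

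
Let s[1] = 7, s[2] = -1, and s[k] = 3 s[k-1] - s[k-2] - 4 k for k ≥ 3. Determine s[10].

s[3] = 3(-1) - 7 - 12 = -22
s[4] = 3(-22) - (-1) - 16 = -81
s[5] = 3(-81) - (-22) - 20 = -241
s[6] = 3(-241) - (-81) - 24 = -666
s[7] = 3(-666) - (-241) - 28 = -1785
s[8] = 3(-1785) - (-666) - 32 = -4721
s[9] = 3(-4721) - (-1785) - 36 = -12414
s[10] = 3(-12414) - (-4721) - 40 = -32561

-32561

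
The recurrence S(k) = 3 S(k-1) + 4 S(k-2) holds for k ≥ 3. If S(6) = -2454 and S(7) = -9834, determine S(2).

Rearranging, S(k-2) = (S(k) - 3 S(k-1)) / 4.
S(5) = (-9834 - 3*(-2454)) / 4 = -2472/4 = -618
S(4) = (-2454 - 3*(-618)) / 4 = -600/4 = -150
S(3) = (-618 - 3*(-150)) / 4 = -168/4 = -42
S(2) = (-150 - 3*(-42)) / 4 = -24/4 = -6

-6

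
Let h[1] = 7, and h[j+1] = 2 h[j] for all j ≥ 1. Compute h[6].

h[2] = 2*7 = 14
h[3] = 2*14 = 28
h[4] = 2*28 = 56
h[5] = 2*56 = 112
h[6] = 2*112 = 224

224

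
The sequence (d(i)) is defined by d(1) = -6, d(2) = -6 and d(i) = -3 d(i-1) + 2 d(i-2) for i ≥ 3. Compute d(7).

d(3) = -3*(-6) + 2*(-6) = 6
d(4) = -3*6 + 2*(-6) = -30
d(5) = -3*(-30) + 2*6 = 102
d(6) = -3*102 + 2*(-30) = -366
d(7) = -3*(-366) + 2*102 = 1302

1302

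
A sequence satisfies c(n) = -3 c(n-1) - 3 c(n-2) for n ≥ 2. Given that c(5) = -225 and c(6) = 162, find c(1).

-7

Rearranging, c(n-2) = (c(n) + 3 c(n-1)) / -3.
c(4) = (162 + 3·(-225)) / -3 = -513/-3 = 171
c(3) = (-225 + 3·171) / -3 = 288/-3 = -96
c(2) = (171 + 3·(-96)) / -3 = -117/-3 = 39
c(1) = (-96 + 3·39) / -3 = 21/-3 = -7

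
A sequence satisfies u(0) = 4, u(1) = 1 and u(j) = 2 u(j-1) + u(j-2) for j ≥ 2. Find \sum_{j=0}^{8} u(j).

u(2) = 2*1 + 4 = 6
u(3) = 2*6 + 1 = 13
u(4) = 2*13 + 6 = 32
u(5) = 2*32 + 13 = 77
u(6) = 2*77 + 32 = 186
u(7) = 2*186 + 77 = 449
u(8) = 2*449 + 186 = 1084
Sum = 4 + 1 + 6 + 13 + 32 + 77 + 186 + 449 + 1084 = 1852

1852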